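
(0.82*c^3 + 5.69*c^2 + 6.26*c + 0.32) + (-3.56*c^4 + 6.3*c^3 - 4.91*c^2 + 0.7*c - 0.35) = -3.56*c^4 + 7.12*c^3 + 0.78*c^2 + 6.96*c - 0.03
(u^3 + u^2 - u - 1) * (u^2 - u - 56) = u^5 - 58*u^3 - 56*u^2 + 57*u + 56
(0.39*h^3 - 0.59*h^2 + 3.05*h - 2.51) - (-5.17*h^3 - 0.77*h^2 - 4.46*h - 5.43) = 5.56*h^3 + 0.18*h^2 + 7.51*h + 2.92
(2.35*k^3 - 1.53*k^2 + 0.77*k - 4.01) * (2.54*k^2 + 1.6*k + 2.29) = 5.969*k^5 - 0.1262*k^4 + 4.8893*k^3 - 12.4571*k^2 - 4.6527*k - 9.1829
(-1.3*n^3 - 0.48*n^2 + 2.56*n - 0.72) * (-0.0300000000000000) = 0.039*n^3 + 0.0144*n^2 - 0.0768*n + 0.0216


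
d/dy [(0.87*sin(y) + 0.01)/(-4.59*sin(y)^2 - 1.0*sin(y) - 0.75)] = (3.9933*sin(y)^2 + 0.0918*sin(y) - 0.6425)*cos(y)/(21.0681*sin(y)^4 + 9.18*sin(y)^3 + 7.885*sin(y)^2 + 1.5*sin(y) + 0.5625)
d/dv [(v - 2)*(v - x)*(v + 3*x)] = 3*v^2 + 4*v*x - 4*v - 3*x^2 - 4*x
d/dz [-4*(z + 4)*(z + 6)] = -8*z - 40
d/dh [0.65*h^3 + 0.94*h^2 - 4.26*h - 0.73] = 1.95*h^2 + 1.88*h - 4.26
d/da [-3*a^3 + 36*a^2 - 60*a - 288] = -9*a^2 + 72*a - 60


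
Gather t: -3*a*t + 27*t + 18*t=t*(45 - 3*a)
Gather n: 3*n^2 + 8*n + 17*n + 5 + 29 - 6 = 3*n^2 + 25*n + 28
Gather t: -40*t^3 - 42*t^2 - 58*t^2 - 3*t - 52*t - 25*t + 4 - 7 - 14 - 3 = -40*t^3 - 100*t^2 - 80*t - 20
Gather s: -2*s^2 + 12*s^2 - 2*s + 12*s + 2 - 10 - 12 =10*s^2 + 10*s - 20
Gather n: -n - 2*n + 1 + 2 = 3 - 3*n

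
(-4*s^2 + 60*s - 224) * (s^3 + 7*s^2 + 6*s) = -4*s^5 + 32*s^4 + 172*s^3 - 1208*s^2 - 1344*s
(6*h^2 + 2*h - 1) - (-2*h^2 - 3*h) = 8*h^2 + 5*h - 1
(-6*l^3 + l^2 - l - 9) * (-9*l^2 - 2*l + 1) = 54*l^5 + 3*l^4 + l^3 + 84*l^2 + 17*l - 9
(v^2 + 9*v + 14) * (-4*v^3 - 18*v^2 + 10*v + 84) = -4*v^5 - 54*v^4 - 208*v^3 - 78*v^2 + 896*v + 1176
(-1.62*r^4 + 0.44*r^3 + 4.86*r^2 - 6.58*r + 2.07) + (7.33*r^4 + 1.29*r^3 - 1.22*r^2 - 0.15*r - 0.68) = 5.71*r^4 + 1.73*r^3 + 3.64*r^2 - 6.73*r + 1.39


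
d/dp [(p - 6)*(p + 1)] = 2*p - 5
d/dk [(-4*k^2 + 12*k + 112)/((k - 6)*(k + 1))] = 8*(k^2 - 22*k + 61)/(k^4 - 10*k^3 + 13*k^2 + 60*k + 36)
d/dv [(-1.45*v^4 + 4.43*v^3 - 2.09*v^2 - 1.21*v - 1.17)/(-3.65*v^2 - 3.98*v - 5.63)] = (10.585*v^5 + 1.1435*v^4 - 2.6088*v^3 - 70.921*v^2 + 14.9924*v + 2.1557)/(13.3225*v^4 + 29.054*v^3 + 56.9394*v^2 + 44.8148*v + 31.6969)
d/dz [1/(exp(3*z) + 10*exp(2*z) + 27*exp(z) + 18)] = (-3*exp(2*z) - 20*exp(z) - 27)*exp(z)/(exp(3*z) + 10*exp(2*z) + 27*exp(z) + 18)^2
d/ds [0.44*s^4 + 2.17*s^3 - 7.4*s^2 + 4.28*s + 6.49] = 1.76*s^3 + 6.51*s^2 - 14.8*s + 4.28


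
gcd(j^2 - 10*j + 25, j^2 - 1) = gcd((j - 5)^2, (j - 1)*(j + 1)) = 1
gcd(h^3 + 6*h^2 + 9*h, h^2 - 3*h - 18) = h + 3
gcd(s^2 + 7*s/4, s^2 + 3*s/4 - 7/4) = s + 7/4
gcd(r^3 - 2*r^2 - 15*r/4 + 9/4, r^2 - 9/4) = r + 3/2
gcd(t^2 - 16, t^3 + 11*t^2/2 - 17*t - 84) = t - 4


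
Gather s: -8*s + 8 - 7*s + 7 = 15 - 15*s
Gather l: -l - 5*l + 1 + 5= 6 - 6*l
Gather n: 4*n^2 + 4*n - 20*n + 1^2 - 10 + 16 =4*n^2 - 16*n + 7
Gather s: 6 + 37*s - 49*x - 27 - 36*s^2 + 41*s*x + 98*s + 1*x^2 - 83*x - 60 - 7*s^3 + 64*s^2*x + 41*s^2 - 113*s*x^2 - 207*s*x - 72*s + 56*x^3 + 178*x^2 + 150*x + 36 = -7*s^3 + s^2*(64*x + 5) + s*(-113*x^2 - 166*x + 63) + 56*x^3 + 179*x^2 + 18*x - 45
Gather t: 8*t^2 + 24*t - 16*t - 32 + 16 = 8*t^2 + 8*t - 16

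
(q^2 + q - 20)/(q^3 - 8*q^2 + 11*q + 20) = (q + 5)/(q^2 - 4*q - 5)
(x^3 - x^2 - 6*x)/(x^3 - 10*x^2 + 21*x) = (x + 2)/(x - 7)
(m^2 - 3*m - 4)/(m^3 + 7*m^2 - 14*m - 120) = (m + 1)/(m^2 + 11*m + 30)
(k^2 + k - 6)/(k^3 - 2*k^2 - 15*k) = (k - 2)/(k*(k - 5))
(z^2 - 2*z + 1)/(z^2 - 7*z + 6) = (z - 1)/(z - 6)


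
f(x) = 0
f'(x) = 0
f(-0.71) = 0.00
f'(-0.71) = 0.00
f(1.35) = 0.00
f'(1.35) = 0.00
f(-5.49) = 0.00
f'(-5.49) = 0.00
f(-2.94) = 0.00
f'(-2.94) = 0.00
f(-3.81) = 0.00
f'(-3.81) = 0.00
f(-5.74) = 0.00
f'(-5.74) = 0.00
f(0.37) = 0.00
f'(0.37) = 0.00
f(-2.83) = 0.00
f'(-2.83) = 0.00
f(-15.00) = 0.00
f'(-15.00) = 0.00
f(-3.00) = 0.00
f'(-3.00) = 0.00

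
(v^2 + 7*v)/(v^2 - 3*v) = (v + 7)/(v - 3)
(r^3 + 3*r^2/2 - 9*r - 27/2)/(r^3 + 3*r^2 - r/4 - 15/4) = 2*(r^2 - 9)/(2*r^2 + 3*r - 5)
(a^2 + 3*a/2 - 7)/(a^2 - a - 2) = (a + 7/2)/(a + 1)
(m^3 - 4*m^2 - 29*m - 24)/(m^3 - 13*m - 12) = (m - 8)/(m - 4)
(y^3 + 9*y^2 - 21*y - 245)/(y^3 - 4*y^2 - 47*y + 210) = (y + 7)/(y - 6)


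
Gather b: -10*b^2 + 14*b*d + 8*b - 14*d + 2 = -10*b^2 + b*(14*d + 8) - 14*d + 2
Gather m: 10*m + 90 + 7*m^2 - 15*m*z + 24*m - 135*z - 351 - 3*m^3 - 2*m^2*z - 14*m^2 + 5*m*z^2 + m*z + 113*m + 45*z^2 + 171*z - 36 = -3*m^3 + m^2*(-2*z - 7) + m*(5*z^2 - 14*z + 147) + 45*z^2 + 36*z - 297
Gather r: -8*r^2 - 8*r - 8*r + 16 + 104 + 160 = -8*r^2 - 16*r + 280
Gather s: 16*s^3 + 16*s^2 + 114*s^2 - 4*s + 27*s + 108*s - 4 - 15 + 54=16*s^3 + 130*s^2 + 131*s + 35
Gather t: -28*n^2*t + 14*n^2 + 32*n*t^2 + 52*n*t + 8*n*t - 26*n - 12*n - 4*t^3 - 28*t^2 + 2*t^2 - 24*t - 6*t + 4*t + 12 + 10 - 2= 14*n^2 - 38*n - 4*t^3 + t^2*(32*n - 26) + t*(-28*n^2 + 60*n - 26) + 20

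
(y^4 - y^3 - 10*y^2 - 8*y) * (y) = y^5 - y^4 - 10*y^3 - 8*y^2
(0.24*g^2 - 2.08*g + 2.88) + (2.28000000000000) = 0.24*g^2 - 2.08*g + 5.16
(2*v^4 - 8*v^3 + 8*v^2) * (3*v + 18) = 6*v^5 + 12*v^4 - 120*v^3 + 144*v^2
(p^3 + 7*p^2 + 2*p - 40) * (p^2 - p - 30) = p^5 + 6*p^4 - 35*p^3 - 252*p^2 - 20*p + 1200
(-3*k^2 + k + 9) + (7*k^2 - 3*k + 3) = 4*k^2 - 2*k + 12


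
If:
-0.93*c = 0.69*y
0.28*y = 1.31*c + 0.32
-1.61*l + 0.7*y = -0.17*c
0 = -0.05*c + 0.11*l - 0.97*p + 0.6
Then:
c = -0.19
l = 0.09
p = 0.64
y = 0.26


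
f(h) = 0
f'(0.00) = 0.00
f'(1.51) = 0.00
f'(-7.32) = 0.00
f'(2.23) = 0.00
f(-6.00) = 0.00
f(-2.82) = 0.00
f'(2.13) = 0.00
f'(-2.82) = 0.00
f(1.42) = 0.00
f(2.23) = 0.00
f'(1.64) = 0.00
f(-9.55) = 0.00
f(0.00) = 0.00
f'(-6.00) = 0.00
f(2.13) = 0.00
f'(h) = 0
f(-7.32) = 0.00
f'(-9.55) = 0.00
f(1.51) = 0.00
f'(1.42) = 0.00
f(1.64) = 0.00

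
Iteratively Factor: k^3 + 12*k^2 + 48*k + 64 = (k + 4)*(k^2 + 8*k + 16) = (k + 4)^2*(k + 4)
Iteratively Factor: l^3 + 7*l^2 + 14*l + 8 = (l + 2)*(l^2 + 5*l + 4) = (l + 2)*(l + 4)*(l + 1)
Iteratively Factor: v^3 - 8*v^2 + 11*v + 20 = (v - 4)*(v^2 - 4*v - 5) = (v - 4)*(v + 1)*(v - 5)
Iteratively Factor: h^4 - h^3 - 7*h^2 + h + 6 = (h + 2)*(h^3 - 3*h^2 - h + 3) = (h - 3)*(h + 2)*(h^2 - 1) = (h - 3)*(h - 1)*(h + 2)*(h + 1)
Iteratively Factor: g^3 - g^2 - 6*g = (g - 3)*(g^2 + 2*g) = (g - 3)*(g + 2)*(g)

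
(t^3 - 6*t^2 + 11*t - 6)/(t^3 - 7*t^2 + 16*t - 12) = (t - 1)/(t - 2)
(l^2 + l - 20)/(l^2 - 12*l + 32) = (l + 5)/(l - 8)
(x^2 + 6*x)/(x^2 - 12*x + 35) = x*(x + 6)/(x^2 - 12*x + 35)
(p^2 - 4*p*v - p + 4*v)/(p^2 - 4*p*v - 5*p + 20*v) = (p - 1)/(p - 5)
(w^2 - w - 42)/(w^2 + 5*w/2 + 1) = 2*(w^2 - w - 42)/(2*w^2 + 5*w + 2)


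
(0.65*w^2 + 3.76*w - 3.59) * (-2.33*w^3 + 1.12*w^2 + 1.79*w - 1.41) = -1.5145*w^5 - 8.0328*w^4 + 13.7394*w^3 + 1.7931*w^2 - 11.7277*w + 5.0619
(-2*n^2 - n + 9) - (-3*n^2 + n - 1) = n^2 - 2*n + 10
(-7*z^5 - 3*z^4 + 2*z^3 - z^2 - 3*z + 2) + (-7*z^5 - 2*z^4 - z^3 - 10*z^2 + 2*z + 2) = -14*z^5 - 5*z^4 + z^3 - 11*z^2 - z + 4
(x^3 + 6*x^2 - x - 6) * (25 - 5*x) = -5*x^4 - 5*x^3 + 155*x^2 + 5*x - 150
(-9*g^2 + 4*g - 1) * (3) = -27*g^2 + 12*g - 3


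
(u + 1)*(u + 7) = u^2 + 8*u + 7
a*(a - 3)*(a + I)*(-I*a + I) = -I*a^4 + a^3 + 4*I*a^3 - 4*a^2 - 3*I*a^2 + 3*a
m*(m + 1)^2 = m^3 + 2*m^2 + m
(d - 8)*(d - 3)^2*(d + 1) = d^4 - 13*d^3 + 43*d^2 - 15*d - 72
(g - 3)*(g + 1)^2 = g^3 - g^2 - 5*g - 3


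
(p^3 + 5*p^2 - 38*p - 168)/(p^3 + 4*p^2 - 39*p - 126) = (p + 4)/(p + 3)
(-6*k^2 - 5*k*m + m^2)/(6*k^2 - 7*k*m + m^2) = (-k - m)/(k - m)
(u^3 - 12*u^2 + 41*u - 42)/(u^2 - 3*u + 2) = (u^2 - 10*u + 21)/(u - 1)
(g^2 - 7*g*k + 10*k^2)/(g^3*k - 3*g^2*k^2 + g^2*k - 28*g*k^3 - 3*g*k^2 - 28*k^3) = (-g^2 + 7*g*k - 10*k^2)/(k*(-g^3 + 3*g^2*k - g^2 + 28*g*k^2 + 3*g*k + 28*k^2))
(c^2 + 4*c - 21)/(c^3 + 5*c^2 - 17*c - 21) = 1/(c + 1)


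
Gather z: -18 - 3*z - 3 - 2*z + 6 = -5*z - 15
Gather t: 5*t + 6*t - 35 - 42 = 11*t - 77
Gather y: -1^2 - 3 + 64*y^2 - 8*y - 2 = 64*y^2 - 8*y - 6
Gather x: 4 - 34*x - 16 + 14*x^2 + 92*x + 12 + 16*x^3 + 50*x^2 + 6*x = 16*x^3 + 64*x^2 + 64*x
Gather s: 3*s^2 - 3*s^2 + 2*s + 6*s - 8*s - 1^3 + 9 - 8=0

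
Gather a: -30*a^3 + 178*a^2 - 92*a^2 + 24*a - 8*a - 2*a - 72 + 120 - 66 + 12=-30*a^3 + 86*a^2 + 14*a - 6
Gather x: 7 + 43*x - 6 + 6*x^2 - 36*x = 6*x^2 + 7*x + 1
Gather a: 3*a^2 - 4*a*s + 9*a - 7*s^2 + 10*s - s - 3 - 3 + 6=3*a^2 + a*(9 - 4*s) - 7*s^2 + 9*s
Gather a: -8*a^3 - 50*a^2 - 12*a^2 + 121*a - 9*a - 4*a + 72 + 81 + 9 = -8*a^3 - 62*a^2 + 108*a + 162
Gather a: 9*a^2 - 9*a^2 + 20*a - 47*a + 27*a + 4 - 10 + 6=0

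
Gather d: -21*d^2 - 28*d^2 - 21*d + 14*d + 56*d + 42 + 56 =-49*d^2 + 49*d + 98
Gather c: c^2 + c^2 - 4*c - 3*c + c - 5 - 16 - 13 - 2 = 2*c^2 - 6*c - 36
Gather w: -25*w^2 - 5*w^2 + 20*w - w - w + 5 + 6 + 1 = -30*w^2 + 18*w + 12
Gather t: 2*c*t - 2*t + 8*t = t*(2*c + 6)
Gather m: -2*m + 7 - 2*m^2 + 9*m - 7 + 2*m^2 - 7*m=0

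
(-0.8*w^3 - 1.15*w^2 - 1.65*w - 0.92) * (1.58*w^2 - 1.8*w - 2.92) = -1.264*w^5 - 0.377*w^4 + 1.799*w^3 + 4.8744*w^2 + 6.474*w + 2.6864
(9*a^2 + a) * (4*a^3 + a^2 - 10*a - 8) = 36*a^5 + 13*a^4 - 89*a^3 - 82*a^2 - 8*a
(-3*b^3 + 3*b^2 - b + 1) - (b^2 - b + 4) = -3*b^3 + 2*b^2 - 3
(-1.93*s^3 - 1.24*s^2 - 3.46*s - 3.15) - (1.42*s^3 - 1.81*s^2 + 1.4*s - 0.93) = -3.35*s^3 + 0.57*s^2 - 4.86*s - 2.22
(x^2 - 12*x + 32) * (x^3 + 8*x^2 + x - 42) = x^5 - 4*x^4 - 63*x^3 + 202*x^2 + 536*x - 1344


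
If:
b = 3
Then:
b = 3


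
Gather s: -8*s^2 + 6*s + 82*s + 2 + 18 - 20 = -8*s^2 + 88*s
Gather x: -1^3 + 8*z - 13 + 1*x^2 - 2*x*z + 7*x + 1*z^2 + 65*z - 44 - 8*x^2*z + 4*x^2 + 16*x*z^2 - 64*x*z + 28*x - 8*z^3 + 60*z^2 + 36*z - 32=x^2*(5 - 8*z) + x*(16*z^2 - 66*z + 35) - 8*z^3 + 61*z^2 + 109*z - 90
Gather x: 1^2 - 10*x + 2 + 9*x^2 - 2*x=9*x^2 - 12*x + 3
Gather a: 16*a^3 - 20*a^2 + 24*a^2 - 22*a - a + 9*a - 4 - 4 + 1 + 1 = 16*a^3 + 4*a^2 - 14*a - 6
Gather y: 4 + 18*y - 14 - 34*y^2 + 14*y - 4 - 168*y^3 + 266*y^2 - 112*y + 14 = -168*y^3 + 232*y^2 - 80*y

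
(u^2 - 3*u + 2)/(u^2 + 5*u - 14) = (u - 1)/(u + 7)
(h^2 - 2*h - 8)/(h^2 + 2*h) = (h - 4)/h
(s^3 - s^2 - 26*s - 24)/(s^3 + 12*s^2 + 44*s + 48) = (s^2 - 5*s - 6)/(s^2 + 8*s + 12)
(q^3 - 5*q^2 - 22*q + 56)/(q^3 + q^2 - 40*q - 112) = (q - 2)/(q + 4)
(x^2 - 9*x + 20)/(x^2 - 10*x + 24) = (x - 5)/(x - 6)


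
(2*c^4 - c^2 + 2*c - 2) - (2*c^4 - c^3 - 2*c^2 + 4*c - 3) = c^3 + c^2 - 2*c + 1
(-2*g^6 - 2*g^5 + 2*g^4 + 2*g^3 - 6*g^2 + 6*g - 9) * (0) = 0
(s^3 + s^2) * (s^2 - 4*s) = s^5 - 3*s^4 - 4*s^3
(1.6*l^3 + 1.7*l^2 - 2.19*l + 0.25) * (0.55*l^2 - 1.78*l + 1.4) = 0.88*l^5 - 1.913*l^4 - 1.9905*l^3 + 6.4157*l^2 - 3.511*l + 0.35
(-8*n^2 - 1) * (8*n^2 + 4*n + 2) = -64*n^4 - 32*n^3 - 24*n^2 - 4*n - 2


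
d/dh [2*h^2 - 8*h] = 4*h - 8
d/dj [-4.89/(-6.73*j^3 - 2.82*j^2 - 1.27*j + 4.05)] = (-98.7291*j^2 - 27.5796*j - 6.2103)/(6.73*j^3 + 2.82*j^2 + 1.27*j - 4.05)^2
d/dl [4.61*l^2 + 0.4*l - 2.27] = 9.22*l + 0.4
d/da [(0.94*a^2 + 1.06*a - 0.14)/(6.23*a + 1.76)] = (5.8562*a^2 + 3.3088*a + 2.7378)/(38.8129*a^2 + 21.9296*a + 3.0976)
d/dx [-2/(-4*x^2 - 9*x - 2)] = 2*(-8*x - 9)/(4*x^2 + 9*x + 2)^2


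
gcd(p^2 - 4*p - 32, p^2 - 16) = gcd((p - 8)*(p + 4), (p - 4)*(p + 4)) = p + 4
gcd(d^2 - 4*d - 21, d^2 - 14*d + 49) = d - 7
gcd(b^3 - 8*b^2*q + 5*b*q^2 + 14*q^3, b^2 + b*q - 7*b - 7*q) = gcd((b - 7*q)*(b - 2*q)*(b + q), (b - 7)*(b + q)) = b + q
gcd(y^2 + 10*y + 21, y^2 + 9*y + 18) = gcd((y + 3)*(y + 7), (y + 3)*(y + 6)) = y + 3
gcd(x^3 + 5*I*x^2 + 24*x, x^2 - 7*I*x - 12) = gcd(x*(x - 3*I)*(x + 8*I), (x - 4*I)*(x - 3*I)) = x - 3*I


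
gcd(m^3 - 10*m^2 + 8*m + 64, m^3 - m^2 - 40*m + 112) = m - 4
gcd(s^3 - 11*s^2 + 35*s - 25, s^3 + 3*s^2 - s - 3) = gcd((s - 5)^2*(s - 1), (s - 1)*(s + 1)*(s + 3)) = s - 1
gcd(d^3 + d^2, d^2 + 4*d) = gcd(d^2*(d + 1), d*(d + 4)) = d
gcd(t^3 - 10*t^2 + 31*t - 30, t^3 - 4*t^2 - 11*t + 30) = t^2 - 7*t + 10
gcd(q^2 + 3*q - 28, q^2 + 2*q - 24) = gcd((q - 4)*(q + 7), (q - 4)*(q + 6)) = q - 4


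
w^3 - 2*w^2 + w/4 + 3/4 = (w - 3/2)*(w - 1)*(w + 1/2)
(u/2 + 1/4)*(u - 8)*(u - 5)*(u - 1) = u^4/2 - 27*u^3/4 + 23*u^2 - 27*u/4 - 10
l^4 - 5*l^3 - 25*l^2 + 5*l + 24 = (l - 8)*(l - 1)*(l + 1)*(l + 3)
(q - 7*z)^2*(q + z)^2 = q^4 - 12*q^3*z + 22*q^2*z^2 + 84*q*z^3 + 49*z^4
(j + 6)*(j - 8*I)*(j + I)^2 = j^4 + 6*j^3 - 6*I*j^3 + 15*j^2 - 36*I*j^2 + 90*j + 8*I*j + 48*I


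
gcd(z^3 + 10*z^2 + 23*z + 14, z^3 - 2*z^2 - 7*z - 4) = z + 1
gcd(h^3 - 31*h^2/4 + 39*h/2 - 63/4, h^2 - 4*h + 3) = h - 3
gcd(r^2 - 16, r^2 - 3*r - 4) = r - 4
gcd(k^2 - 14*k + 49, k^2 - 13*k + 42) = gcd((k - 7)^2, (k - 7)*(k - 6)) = k - 7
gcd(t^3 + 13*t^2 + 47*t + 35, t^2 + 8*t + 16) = 1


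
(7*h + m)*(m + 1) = 7*h*m + 7*h + m^2 + m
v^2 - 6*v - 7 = (v - 7)*(v + 1)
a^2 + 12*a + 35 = (a + 5)*(a + 7)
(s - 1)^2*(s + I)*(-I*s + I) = -I*s^4 + s^3 + 3*I*s^3 - 3*s^2 - 3*I*s^2 + 3*s + I*s - 1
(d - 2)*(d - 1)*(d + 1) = d^3 - 2*d^2 - d + 2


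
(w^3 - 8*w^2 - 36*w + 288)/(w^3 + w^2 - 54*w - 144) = (w - 6)/(w + 3)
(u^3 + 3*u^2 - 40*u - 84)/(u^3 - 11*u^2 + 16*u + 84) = (u + 7)/(u - 7)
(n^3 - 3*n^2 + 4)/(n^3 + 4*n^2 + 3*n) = (n^2 - 4*n + 4)/(n*(n + 3))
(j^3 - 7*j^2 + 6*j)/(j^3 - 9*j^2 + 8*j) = (j - 6)/(j - 8)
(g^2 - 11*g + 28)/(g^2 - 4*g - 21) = (g - 4)/(g + 3)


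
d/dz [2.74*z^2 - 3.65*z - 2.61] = 5.48*z - 3.65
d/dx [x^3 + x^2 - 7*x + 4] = 3*x^2 + 2*x - 7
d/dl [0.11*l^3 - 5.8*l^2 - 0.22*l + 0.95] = 0.33*l^2 - 11.6*l - 0.22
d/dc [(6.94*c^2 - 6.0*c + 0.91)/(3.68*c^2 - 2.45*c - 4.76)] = (5.077*c^2 - 72.7664*c + 30.7895)/(13.5424*c^4 - 18.032*c^3 - 29.0311*c^2 + 23.324*c + 22.6576)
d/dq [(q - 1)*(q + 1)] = 2*q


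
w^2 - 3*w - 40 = (w - 8)*(w + 5)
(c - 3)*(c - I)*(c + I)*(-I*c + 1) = -I*c^4 + c^3 + 3*I*c^3 - 3*c^2 - I*c^2 + c + 3*I*c - 3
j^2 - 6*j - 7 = (j - 7)*(j + 1)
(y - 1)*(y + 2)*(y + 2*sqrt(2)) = y^3 + y^2 + 2*sqrt(2)*y^2 - 2*y + 2*sqrt(2)*y - 4*sqrt(2)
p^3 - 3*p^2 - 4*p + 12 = (p - 3)*(p - 2)*(p + 2)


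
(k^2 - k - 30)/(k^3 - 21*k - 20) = (-k^2 + k + 30)/(-k^3 + 21*k + 20)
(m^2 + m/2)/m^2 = (m + 1/2)/m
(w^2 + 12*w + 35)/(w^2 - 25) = (w + 7)/(w - 5)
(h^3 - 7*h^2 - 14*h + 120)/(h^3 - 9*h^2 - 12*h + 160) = (h - 6)/(h - 8)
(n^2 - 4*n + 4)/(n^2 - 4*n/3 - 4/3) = 3*(n - 2)/(3*n + 2)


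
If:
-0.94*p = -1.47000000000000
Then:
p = 1.56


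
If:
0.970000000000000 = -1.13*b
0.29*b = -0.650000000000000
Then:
No Solution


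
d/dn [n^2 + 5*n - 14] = 2*n + 5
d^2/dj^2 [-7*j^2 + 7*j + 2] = -14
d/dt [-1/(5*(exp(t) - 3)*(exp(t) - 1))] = (exp(t) - 2)/(10*(exp(t) - 3)^2*sinh(t/2)^2)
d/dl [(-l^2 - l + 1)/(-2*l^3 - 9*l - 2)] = ((2*l + 1)*(2*l^3 + 9*l + 2) - 3*(2*l^2 + 3)*(l^2 + l - 1))/(2*l^3 + 9*l + 2)^2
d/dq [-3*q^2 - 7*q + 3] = -6*q - 7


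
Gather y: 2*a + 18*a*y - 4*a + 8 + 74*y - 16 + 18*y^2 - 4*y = -2*a + 18*y^2 + y*(18*a + 70) - 8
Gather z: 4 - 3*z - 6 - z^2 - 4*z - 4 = -z^2 - 7*z - 6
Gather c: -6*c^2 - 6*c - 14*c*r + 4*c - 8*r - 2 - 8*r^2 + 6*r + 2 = -6*c^2 + c*(-14*r - 2) - 8*r^2 - 2*r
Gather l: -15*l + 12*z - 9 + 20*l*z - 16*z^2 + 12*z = l*(20*z - 15) - 16*z^2 + 24*z - 9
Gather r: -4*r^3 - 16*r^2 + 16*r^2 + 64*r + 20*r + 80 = -4*r^3 + 84*r + 80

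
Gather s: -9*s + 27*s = 18*s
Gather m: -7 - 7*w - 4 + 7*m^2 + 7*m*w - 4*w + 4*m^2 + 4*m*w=11*m^2 + 11*m*w - 11*w - 11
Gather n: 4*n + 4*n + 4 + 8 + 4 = 8*n + 16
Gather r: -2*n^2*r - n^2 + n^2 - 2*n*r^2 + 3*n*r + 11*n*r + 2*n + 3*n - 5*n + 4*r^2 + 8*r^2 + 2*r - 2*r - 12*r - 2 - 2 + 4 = r^2*(12 - 2*n) + r*(-2*n^2 + 14*n - 12)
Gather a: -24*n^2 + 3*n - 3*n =-24*n^2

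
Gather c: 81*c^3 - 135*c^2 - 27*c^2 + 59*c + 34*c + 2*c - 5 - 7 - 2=81*c^3 - 162*c^2 + 95*c - 14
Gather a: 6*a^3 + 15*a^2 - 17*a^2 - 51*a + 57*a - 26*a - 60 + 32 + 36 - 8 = 6*a^3 - 2*a^2 - 20*a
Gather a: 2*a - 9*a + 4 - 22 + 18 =-7*a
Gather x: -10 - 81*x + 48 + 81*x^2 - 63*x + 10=81*x^2 - 144*x + 48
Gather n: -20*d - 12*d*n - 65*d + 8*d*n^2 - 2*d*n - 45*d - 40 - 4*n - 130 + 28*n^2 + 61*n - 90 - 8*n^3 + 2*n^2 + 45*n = -130*d - 8*n^3 + n^2*(8*d + 30) + n*(102 - 14*d) - 260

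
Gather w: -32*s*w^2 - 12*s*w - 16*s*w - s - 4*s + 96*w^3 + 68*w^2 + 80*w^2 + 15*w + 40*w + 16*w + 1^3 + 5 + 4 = -5*s + 96*w^3 + w^2*(148 - 32*s) + w*(71 - 28*s) + 10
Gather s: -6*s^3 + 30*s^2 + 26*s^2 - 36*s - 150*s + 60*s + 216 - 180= -6*s^3 + 56*s^2 - 126*s + 36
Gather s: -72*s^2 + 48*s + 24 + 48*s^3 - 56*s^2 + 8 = 48*s^3 - 128*s^2 + 48*s + 32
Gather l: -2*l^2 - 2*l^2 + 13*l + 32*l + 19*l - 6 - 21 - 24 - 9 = -4*l^2 + 64*l - 60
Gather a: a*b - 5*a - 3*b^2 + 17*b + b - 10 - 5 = a*(b - 5) - 3*b^2 + 18*b - 15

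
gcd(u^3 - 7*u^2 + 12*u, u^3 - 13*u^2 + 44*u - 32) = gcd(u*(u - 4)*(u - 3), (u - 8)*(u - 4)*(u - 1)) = u - 4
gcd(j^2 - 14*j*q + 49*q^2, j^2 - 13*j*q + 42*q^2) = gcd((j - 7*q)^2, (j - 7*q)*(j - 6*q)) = -j + 7*q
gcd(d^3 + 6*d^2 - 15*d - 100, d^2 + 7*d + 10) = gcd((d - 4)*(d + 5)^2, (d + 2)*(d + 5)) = d + 5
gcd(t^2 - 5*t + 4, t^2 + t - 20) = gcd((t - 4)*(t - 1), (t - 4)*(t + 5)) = t - 4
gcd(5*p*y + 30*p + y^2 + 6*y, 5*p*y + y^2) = 5*p + y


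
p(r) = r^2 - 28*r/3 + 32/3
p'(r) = 2*r - 28/3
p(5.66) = -10.12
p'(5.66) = 1.99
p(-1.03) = 21.34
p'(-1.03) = -11.39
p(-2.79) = 44.49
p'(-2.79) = -14.91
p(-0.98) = 20.77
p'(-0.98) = -11.29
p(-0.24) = 12.96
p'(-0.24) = -9.81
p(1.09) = 1.68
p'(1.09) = -7.15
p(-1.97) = 32.93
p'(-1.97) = -13.27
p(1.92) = -3.57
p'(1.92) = -5.49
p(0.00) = 10.67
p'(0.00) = -9.33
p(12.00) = 42.67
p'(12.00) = 14.67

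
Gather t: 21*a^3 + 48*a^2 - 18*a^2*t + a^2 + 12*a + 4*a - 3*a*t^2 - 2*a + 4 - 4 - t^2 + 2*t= 21*a^3 + 49*a^2 + 14*a + t^2*(-3*a - 1) + t*(2 - 18*a^2)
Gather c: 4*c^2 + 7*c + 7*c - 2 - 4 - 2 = 4*c^2 + 14*c - 8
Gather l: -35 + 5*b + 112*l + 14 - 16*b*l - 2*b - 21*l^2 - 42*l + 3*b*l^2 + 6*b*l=3*b + l^2*(3*b - 21) + l*(70 - 10*b) - 21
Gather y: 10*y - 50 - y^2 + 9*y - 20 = -y^2 + 19*y - 70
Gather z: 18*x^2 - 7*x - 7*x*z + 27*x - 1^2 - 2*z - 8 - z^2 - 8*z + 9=18*x^2 + 20*x - z^2 + z*(-7*x - 10)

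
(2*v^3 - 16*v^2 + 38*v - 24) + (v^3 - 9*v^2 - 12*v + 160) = 3*v^3 - 25*v^2 + 26*v + 136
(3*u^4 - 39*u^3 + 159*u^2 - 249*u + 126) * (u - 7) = 3*u^5 - 60*u^4 + 432*u^3 - 1362*u^2 + 1869*u - 882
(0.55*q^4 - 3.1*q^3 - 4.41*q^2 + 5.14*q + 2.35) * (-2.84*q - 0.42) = -1.562*q^5 + 8.573*q^4 + 13.8264*q^3 - 12.7454*q^2 - 8.8328*q - 0.987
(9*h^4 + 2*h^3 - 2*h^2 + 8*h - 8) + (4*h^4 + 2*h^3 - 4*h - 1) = 13*h^4 + 4*h^3 - 2*h^2 + 4*h - 9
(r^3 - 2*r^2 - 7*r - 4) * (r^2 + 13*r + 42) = r^5 + 11*r^4 + 9*r^3 - 179*r^2 - 346*r - 168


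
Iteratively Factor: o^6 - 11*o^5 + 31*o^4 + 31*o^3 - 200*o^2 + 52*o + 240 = (o + 2)*(o^5 - 13*o^4 + 57*o^3 - 83*o^2 - 34*o + 120) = (o + 1)*(o + 2)*(o^4 - 14*o^3 + 71*o^2 - 154*o + 120) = (o - 5)*(o + 1)*(o + 2)*(o^3 - 9*o^2 + 26*o - 24) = (o - 5)*(o - 2)*(o + 1)*(o + 2)*(o^2 - 7*o + 12) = (o - 5)*(o - 3)*(o - 2)*(o + 1)*(o + 2)*(o - 4)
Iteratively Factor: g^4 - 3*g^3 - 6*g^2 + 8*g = (g)*(g^3 - 3*g^2 - 6*g + 8) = g*(g + 2)*(g^2 - 5*g + 4) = g*(g - 4)*(g + 2)*(g - 1)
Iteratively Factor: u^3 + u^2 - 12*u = (u + 4)*(u^2 - 3*u) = u*(u + 4)*(u - 3)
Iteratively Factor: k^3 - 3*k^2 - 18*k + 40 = (k - 5)*(k^2 + 2*k - 8) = (k - 5)*(k + 4)*(k - 2)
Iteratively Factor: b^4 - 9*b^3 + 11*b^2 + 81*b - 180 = (b - 4)*(b^3 - 5*b^2 - 9*b + 45) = (b - 5)*(b - 4)*(b^2 - 9) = (b - 5)*(b - 4)*(b - 3)*(b + 3)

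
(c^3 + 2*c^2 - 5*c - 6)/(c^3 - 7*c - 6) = (c^2 + c - 6)/(c^2 - c - 6)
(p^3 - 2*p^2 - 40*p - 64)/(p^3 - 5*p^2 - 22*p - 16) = (p + 4)/(p + 1)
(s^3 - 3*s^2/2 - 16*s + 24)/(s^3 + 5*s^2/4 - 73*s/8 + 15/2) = 4*(s - 4)/(4*s - 5)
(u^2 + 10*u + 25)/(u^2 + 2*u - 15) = (u + 5)/(u - 3)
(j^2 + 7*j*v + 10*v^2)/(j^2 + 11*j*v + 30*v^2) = (j + 2*v)/(j + 6*v)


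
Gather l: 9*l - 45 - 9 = 9*l - 54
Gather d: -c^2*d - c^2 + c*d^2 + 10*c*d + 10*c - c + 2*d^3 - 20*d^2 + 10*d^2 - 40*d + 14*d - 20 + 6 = -c^2 + 9*c + 2*d^3 + d^2*(c - 10) + d*(-c^2 + 10*c - 26) - 14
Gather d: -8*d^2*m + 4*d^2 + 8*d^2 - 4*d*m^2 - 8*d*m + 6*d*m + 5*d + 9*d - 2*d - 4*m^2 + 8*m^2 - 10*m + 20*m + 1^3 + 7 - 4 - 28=d^2*(12 - 8*m) + d*(-4*m^2 - 2*m + 12) + 4*m^2 + 10*m - 24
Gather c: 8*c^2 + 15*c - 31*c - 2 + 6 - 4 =8*c^2 - 16*c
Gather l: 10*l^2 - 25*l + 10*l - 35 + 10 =10*l^2 - 15*l - 25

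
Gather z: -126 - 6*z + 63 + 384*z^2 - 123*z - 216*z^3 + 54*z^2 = -216*z^3 + 438*z^2 - 129*z - 63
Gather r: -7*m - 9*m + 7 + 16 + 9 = 32 - 16*m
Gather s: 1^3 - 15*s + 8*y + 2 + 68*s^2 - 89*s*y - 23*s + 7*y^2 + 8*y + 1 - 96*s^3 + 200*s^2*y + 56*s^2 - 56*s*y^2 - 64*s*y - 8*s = -96*s^3 + s^2*(200*y + 124) + s*(-56*y^2 - 153*y - 46) + 7*y^2 + 16*y + 4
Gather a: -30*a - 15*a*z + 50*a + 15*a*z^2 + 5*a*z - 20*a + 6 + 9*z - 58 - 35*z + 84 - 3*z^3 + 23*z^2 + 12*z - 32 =a*(15*z^2 - 10*z) - 3*z^3 + 23*z^2 - 14*z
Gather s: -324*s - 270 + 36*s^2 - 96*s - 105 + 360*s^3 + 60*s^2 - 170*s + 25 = 360*s^3 + 96*s^2 - 590*s - 350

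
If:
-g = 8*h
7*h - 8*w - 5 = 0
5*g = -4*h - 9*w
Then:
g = 8/5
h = -1/5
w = -4/5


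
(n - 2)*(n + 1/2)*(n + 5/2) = n^3 + n^2 - 19*n/4 - 5/2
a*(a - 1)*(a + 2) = a^3 + a^2 - 2*a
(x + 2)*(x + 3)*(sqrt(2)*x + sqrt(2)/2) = sqrt(2)*x^3 + 11*sqrt(2)*x^2/2 + 17*sqrt(2)*x/2 + 3*sqrt(2)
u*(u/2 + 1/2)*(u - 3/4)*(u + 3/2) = u^4/2 + 7*u^3/8 - 3*u^2/16 - 9*u/16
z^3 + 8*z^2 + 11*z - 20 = (z - 1)*(z + 4)*(z + 5)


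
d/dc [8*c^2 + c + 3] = 16*c + 1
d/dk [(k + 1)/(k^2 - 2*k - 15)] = (k^2 - 2*k - 2*(k - 1)*(k + 1) - 15)/(-k^2 + 2*k + 15)^2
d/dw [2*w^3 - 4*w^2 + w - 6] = 6*w^2 - 8*w + 1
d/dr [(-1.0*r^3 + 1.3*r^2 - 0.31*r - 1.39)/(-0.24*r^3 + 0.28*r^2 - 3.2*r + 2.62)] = (0.032*r^4 + 6.2512*r^3 - 12.934*r^2 + 7.5904*r - 5.2602)/(0.0576*r^6 - 0.1344*r^5 + 1.6144*r^4 - 3.0496*r^3 + 11.7072*r^2 - 16.768*r + 6.8644)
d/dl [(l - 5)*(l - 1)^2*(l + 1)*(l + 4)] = 5*l^4 - 8*l^3 - 60*l^2 + 44*l + 19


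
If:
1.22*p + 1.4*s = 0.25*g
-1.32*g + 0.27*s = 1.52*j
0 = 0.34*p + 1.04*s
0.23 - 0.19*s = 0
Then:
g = -11.29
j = 10.02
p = -3.70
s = 1.21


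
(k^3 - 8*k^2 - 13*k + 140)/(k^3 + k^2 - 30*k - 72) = (k^2 - 12*k + 35)/(k^2 - 3*k - 18)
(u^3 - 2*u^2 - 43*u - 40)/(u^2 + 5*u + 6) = (u^3 - 2*u^2 - 43*u - 40)/(u^2 + 5*u + 6)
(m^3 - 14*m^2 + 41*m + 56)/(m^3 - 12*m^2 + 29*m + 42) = (m - 8)/(m - 6)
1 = 1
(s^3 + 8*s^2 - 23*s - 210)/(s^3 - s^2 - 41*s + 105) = (s + 6)/(s - 3)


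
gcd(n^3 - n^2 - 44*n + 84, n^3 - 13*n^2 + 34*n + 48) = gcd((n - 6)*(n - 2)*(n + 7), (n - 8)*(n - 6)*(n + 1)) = n - 6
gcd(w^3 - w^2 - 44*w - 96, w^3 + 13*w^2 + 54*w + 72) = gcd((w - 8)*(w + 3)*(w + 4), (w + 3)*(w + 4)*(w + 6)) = w^2 + 7*w + 12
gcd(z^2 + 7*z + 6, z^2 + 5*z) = 1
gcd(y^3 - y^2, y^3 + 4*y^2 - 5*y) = y^2 - y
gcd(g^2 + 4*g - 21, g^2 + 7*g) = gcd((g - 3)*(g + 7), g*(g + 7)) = g + 7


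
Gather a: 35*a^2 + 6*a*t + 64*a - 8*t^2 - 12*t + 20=35*a^2 + a*(6*t + 64) - 8*t^2 - 12*t + 20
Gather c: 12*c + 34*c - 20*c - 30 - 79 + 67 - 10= 26*c - 52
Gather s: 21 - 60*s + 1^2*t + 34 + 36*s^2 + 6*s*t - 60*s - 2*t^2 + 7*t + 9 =36*s^2 + s*(6*t - 120) - 2*t^2 + 8*t + 64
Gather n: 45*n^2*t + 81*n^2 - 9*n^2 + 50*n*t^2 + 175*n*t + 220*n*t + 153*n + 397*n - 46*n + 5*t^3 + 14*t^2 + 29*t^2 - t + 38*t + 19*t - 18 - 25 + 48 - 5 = n^2*(45*t + 72) + n*(50*t^2 + 395*t + 504) + 5*t^3 + 43*t^2 + 56*t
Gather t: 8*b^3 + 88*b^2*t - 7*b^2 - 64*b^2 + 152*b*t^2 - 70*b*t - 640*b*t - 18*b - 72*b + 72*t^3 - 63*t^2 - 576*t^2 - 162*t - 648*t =8*b^3 - 71*b^2 - 90*b + 72*t^3 + t^2*(152*b - 639) + t*(88*b^2 - 710*b - 810)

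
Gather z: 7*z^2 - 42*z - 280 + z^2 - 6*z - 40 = 8*z^2 - 48*z - 320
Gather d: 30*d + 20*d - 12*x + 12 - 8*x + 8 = 50*d - 20*x + 20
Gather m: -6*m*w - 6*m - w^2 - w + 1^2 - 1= m*(-6*w - 6) - w^2 - w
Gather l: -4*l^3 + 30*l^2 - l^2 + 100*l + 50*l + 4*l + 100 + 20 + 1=-4*l^3 + 29*l^2 + 154*l + 121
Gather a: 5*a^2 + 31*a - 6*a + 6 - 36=5*a^2 + 25*a - 30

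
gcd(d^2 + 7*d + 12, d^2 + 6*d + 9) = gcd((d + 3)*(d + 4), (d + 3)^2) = d + 3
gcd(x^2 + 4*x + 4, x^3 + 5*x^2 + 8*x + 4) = x^2 + 4*x + 4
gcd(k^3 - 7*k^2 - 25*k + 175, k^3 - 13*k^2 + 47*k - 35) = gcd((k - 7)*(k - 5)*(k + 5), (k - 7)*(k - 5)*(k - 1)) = k^2 - 12*k + 35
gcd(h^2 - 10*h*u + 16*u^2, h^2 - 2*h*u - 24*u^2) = 1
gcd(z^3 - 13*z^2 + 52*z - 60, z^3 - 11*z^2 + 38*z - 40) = z^2 - 7*z + 10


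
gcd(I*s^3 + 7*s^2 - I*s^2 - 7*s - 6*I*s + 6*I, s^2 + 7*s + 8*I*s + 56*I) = 1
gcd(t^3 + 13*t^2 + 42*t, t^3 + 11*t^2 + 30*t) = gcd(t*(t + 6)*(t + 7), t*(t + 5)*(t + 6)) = t^2 + 6*t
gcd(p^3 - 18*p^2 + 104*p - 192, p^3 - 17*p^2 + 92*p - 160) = p^2 - 12*p + 32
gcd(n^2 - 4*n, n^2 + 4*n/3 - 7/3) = 1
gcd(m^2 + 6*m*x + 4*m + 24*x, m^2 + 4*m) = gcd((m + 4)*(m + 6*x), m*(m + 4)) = m + 4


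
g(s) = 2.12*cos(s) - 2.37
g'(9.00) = -0.87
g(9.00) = -4.30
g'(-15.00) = 1.38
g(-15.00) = -3.98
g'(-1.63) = 2.12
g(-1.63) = -2.50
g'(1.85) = -2.04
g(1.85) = -2.95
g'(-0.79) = 1.51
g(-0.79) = -0.88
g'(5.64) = 1.27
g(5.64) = -0.67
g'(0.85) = -1.59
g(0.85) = -0.97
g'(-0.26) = 0.55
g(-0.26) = -0.32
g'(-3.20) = -0.12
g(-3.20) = -4.49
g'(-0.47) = 0.96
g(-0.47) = -0.48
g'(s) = -2.12*sin(s)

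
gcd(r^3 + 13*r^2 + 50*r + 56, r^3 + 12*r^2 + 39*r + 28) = r^2 + 11*r + 28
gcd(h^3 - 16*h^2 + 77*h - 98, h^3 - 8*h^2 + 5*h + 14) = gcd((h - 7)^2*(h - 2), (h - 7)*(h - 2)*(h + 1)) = h^2 - 9*h + 14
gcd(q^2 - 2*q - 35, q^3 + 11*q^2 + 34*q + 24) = 1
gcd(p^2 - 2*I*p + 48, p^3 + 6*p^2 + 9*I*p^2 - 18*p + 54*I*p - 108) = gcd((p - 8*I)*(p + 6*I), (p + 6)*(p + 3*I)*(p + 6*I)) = p + 6*I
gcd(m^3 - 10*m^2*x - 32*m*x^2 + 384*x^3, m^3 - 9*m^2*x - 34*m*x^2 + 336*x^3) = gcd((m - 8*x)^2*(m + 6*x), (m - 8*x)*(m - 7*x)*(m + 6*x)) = -m^2 + 2*m*x + 48*x^2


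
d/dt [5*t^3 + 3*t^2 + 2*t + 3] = 15*t^2 + 6*t + 2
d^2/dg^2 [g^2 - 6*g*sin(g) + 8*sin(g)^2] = 6*g*sin(g) - 32*sin(g)^2 - 12*cos(g) + 18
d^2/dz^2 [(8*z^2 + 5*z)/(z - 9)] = 1386/(z^3 - 27*z^2 + 243*z - 729)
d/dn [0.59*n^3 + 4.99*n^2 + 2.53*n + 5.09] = 1.77*n^2 + 9.98*n + 2.53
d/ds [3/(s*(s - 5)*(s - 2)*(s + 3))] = 6*(-2*s^3 + 6*s^2 + 11*s - 15)/(s^2*(s^6 - 8*s^5 - 6*s^4 + 148*s^3 - 119*s^2 - 660*s + 900))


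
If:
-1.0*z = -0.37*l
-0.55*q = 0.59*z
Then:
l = 2.7027027027027*z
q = -1.07272727272727*z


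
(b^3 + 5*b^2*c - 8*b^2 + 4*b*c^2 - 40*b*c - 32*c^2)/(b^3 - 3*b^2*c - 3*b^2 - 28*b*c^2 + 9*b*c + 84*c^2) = (b^2 + b*c - 8*b - 8*c)/(b^2 - 7*b*c - 3*b + 21*c)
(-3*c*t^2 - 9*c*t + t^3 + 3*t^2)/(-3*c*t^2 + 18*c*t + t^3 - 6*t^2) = (t + 3)/(t - 6)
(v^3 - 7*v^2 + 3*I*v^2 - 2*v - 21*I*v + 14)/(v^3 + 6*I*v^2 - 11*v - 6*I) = (v - 7)/(v + 3*I)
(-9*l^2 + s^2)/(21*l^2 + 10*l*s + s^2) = (-3*l + s)/(7*l + s)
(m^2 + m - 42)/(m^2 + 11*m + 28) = (m - 6)/(m + 4)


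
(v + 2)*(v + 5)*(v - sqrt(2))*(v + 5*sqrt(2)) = v^4 + 4*sqrt(2)*v^3 + 7*v^3 + 28*sqrt(2)*v^2 - 70*v + 40*sqrt(2)*v - 100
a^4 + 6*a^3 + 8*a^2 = a^2*(a + 2)*(a + 4)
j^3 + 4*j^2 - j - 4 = (j - 1)*(j + 1)*(j + 4)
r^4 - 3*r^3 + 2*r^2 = r^2*(r - 2)*(r - 1)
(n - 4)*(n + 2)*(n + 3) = n^3 + n^2 - 14*n - 24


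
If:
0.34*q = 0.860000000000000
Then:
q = 2.53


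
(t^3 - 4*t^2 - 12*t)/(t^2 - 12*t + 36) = t*(t + 2)/(t - 6)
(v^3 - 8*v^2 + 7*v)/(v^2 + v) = (v^2 - 8*v + 7)/(v + 1)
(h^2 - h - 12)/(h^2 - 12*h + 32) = (h + 3)/(h - 8)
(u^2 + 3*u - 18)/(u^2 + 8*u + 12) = (u - 3)/(u + 2)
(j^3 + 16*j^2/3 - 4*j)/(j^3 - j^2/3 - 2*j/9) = 3*(j + 6)/(3*j + 1)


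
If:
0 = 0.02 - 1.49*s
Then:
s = 0.01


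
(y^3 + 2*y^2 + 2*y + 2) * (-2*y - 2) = -2*y^4 - 6*y^3 - 8*y^2 - 8*y - 4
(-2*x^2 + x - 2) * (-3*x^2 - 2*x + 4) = 6*x^4 + x^3 - 4*x^2 + 8*x - 8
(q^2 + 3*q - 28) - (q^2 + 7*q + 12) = -4*q - 40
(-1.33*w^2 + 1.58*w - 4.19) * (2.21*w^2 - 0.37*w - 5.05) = -2.9393*w^4 + 3.9839*w^3 - 3.128*w^2 - 6.4287*w + 21.1595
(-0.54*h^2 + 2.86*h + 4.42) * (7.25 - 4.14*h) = 2.2356*h^3 - 15.7554*h^2 + 2.4362*h + 32.045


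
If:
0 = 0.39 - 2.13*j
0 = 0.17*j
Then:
No Solution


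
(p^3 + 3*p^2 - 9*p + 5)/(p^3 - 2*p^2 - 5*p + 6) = (p^2 + 4*p - 5)/(p^2 - p - 6)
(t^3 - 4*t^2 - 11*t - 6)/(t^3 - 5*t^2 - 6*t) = (t + 1)/t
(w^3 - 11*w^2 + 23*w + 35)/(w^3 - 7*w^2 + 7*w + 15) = (w - 7)/(w - 3)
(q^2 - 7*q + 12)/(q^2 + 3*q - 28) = (q - 3)/(q + 7)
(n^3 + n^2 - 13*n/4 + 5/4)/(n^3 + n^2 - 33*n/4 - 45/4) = (2*n^2 - 3*n + 1)/(2*n^2 - 3*n - 9)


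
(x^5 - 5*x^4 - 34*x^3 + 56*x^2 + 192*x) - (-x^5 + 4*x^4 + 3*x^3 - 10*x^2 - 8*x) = 2*x^5 - 9*x^4 - 37*x^3 + 66*x^2 + 200*x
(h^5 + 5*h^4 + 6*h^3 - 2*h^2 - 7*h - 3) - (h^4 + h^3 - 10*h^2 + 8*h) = h^5 + 4*h^4 + 5*h^3 + 8*h^2 - 15*h - 3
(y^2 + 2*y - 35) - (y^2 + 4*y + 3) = -2*y - 38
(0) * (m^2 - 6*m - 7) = 0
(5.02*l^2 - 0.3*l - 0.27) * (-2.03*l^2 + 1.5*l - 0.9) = -10.1906*l^4 + 8.139*l^3 - 4.4199*l^2 - 0.135*l + 0.243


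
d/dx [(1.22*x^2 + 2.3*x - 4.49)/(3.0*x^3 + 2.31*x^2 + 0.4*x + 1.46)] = (-3.66*x^4 - 13.8*x^3 + 35.585*x^2 + 24.3062*x + 5.154)/(9.0*x^6 + 13.86*x^5 + 7.7361*x^4 + 10.608*x^3 + 6.9052*x^2 + 1.168*x + 2.1316)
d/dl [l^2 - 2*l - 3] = 2*l - 2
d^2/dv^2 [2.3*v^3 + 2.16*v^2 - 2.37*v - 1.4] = 13.8*v + 4.32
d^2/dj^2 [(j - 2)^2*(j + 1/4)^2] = 12*j^2 - 21*j + 33/8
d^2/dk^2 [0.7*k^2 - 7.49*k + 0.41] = 1.40000000000000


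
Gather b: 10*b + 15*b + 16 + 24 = 25*b + 40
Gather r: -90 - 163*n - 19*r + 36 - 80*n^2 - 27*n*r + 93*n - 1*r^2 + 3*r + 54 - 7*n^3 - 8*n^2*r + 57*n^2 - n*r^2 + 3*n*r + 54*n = -7*n^3 - 23*n^2 - 16*n + r^2*(-n - 1) + r*(-8*n^2 - 24*n - 16)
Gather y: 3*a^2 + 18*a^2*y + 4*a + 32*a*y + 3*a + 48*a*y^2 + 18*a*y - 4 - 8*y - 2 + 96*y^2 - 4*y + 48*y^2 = 3*a^2 + 7*a + y^2*(48*a + 144) + y*(18*a^2 + 50*a - 12) - 6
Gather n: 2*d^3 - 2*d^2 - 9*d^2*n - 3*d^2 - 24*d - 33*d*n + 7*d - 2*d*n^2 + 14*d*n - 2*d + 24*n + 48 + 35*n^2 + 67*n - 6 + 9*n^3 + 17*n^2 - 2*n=2*d^3 - 5*d^2 - 19*d + 9*n^3 + n^2*(52 - 2*d) + n*(-9*d^2 - 19*d + 89) + 42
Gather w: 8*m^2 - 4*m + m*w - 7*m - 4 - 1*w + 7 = 8*m^2 - 11*m + w*(m - 1) + 3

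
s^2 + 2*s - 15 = (s - 3)*(s + 5)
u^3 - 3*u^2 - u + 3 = (u - 3)*(u - 1)*(u + 1)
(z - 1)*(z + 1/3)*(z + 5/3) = z^3 + z^2 - 13*z/9 - 5/9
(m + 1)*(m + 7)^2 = m^3 + 15*m^2 + 63*m + 49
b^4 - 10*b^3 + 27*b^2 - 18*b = b*(b - 6)*(b - 3)*(b - 1)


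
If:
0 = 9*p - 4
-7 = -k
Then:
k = 7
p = 4/9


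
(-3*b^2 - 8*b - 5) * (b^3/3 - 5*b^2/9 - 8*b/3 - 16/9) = -b^5 - b^4 + 97*b^3/9 + 265*b^2/9 + 248*b/9 + 80/9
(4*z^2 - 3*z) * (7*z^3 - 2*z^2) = 28*z^5 - 29*z^4 + 6*z^3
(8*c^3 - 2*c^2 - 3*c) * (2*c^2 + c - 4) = 16*c^5 + 4*c^4 - 40*c^3 + 5*c^2 + 12*c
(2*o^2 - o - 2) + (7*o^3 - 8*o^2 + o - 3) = 7*o^3 - 6*o^2 - 5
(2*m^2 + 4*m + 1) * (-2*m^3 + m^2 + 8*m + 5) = -4*m^5 - 6*m^4 + 18*m^3 + 43*m^2 + 28*m + 5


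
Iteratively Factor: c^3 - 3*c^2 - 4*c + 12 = (c - 3)*(c^2 - 4) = (c - 3)*(c - 2)*(c + 2)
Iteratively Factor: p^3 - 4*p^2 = (p)*(p^2 - 4*p) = p^2*(p - 4)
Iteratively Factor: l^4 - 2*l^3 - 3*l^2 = (l - 3)*(l^3 + l^2) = l*(l - 3)*(l^2 + l) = l^2*(l - 3)*(l + 1)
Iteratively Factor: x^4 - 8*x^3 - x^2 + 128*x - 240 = (x + 4)*(x^3 - 12*x^2 + 47*x - 60) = (x - 4)*(x + 4)*(x^2 - 8*x + 15) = (x - 5)*(x - 4)*(x + 4)*(x - 3)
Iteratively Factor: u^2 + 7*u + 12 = (u + 3)*(u + 4)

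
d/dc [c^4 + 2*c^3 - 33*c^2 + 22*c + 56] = 4*c^3 + 6*c^2 - 66*c + 22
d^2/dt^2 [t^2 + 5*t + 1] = 2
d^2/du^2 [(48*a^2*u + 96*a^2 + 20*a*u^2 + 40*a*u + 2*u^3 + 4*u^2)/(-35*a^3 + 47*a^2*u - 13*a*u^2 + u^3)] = 4*(51730*a^7 - 29085*a^6*u + 119542*a^6 - 13545*a^5*u^2 - 110244*a^5*u + 13242*a^4*u^3 + 32574*a^4*u^2 - 2136*a^3*u^4 - 840*a^3*u^3 - 69*a^2*u^5 - 774*a^2*u^4 + 23*a*u^6 + 60*a*u^5 + 2*u^6)/(-42875*a^9 + 172725*a^8*u - 279720*a^7*u^2 + 235808*a^6*u^3 - 113766*a^5*u^4 + 33186*a^4*u^5 - 5968*a^3*u^6 + 648*a^2*u^7 - 39*a*u^8 + u^9)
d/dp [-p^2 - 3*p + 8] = -2*p - 3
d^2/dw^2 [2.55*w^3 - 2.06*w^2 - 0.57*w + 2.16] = 15.3*w - 4.12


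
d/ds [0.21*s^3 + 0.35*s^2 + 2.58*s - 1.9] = 0.63*s^2 + 0.7*s + 2.58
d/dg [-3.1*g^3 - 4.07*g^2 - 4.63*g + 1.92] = -9.3*g^2 - 8.14*g - 4.63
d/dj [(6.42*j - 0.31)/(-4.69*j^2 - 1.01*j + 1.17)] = (30.1098*j^2 - 2.9078*j + 7.1983)/(21.9961*j^4 + 9.4738*j^3 - 9.9545*j^2 - 2.3634*j + 1.3689)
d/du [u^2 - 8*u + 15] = 2*u - 8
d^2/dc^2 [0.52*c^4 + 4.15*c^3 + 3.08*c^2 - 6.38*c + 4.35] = 6.24*c^2 + 24.9*c + 6.16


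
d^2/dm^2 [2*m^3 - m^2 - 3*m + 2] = 12*m - 2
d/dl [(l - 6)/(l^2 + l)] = (-l^2 + 12*l + 6)/(l^2*(l^2 + 2*l + 1))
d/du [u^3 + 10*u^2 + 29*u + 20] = 3*u^2 + 20*u + 29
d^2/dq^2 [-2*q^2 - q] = -4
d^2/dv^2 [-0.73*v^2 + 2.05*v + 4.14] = -1.46000000000000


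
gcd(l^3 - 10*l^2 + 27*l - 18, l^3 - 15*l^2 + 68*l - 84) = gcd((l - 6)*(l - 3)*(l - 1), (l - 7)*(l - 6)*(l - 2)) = l - 6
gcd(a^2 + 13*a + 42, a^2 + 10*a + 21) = a + 7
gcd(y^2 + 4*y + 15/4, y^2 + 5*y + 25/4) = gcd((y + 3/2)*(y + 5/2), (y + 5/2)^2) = y + 5/2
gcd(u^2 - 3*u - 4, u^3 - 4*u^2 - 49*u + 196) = u - 4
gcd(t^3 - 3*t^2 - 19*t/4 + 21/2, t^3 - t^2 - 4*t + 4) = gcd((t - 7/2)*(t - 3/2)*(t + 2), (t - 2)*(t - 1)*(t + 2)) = t + 2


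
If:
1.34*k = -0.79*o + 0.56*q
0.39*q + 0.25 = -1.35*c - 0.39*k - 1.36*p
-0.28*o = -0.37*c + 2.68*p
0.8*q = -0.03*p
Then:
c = 90.2333196610984*q - 0.238966888564492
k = 0.186167434774523 - 220.354653527734*q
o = 374.474981933118*q - 0.315777674174507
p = -26.6666666666667*q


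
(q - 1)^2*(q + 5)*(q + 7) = q^4 + 10*q^3 + 12*q^2 - 58*q + 35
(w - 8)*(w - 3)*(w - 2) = w^3 - 13*w^2 + 46*w - 48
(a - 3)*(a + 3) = a^2 - 9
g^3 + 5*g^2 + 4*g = g*(g + 1)*(g + 4)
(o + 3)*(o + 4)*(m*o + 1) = m*o^3 + 7*m*o^2 + 12*m*o + o^2 + 7*o + 12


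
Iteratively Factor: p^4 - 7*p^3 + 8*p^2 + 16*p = (p)*(p^3 - 7*p^2 + 8*p + 16) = p*(p - 4)*(p^2 - 3*p - 4) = p*(p - 4)*(p + 1)*(p - 4)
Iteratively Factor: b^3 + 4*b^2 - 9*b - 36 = (b + 3)*(b^2 + b - 12) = (b + 3)*(b + 4)*(b - 3)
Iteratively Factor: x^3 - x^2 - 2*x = (x)*(x^2 - x - 2) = x*(x + 1)*(x - 2)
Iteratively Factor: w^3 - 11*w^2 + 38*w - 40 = (w - 5)*(w^2 - 6*w + 8) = (w - 5)*(w - 4)*(w - 2)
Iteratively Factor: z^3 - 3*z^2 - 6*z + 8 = (z + 2)*(z^2 - 5*z + 4) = (z - 4)*(z + 2)*(z - 1)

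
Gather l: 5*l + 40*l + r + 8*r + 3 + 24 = 45*l + 9*r + 27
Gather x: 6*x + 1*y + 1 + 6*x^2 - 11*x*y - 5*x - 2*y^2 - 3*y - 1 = 6*x^2 + x*(1 - 11*y) - 2*y^2 - 2*y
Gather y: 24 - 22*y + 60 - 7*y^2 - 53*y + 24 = -7*y^2 - 75*y + 108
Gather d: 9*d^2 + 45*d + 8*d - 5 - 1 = 9*d^2 + 53*d - 6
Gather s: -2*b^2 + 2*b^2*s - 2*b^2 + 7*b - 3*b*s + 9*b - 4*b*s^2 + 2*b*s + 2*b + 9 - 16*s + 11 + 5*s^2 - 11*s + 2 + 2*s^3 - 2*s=-4*b^2 + 18*b + 2*s^3 + s^2*(5 - 4*b) + s*(2*b^2 - b - 29) + 22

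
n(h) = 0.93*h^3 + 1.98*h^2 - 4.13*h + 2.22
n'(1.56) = 8.84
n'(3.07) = 34.32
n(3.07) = 35.11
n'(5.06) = 87.34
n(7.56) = 486.00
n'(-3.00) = 9.10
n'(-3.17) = 11.35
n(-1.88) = 10.80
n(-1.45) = 9.54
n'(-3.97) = 24.12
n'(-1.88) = -1.71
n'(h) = 2.79*h^2 + 3.96*h - 4.13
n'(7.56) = 185.27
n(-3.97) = -8.37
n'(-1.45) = -4.01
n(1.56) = 4.13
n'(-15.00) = 564.22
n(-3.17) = 5.58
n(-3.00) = 7.32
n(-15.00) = -2629.08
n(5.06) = 152.50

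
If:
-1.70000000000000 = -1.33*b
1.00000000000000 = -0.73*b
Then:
No Solution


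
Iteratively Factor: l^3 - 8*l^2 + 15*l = (l - 5)*(l^2 - 3*l) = (l - 5)*(l - 3)*(l)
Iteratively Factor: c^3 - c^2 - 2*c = (c)*(c^2 - c - 2) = c*(c + 1)*(c - 2)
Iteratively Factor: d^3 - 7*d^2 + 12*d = (d - 4)*(d^2 - 3*d) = d*(d - 4)*(d - 3)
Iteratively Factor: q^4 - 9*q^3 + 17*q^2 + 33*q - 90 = (q - 3)*(q^3 - 6*q^2 - q + 30) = (q - 5)*(q - 3)*(q^2 - q - 6) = (q - 5)*(q - 3)^2*(q + 2)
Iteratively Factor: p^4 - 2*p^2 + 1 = (p - 1)*(p^3 + p^2 - p - 1) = (p - 1)*(p + 1)*(p^2 - 1) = (p - 1)*(p + 1)^2*(p - 1)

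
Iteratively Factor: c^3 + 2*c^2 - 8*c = (c)*(c^2 + 2*c - 8) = c*(c - 2)*(c + 4)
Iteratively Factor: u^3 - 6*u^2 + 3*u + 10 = (u + 1)*(u^2 - 7*u + 10) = (u - 2)*(u + 1)*(u - 5)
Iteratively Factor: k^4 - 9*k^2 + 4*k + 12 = (k + 1)*(k^3 - k^2 - 8*k + 12) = (k + 1)*(k + 3)*(k^2 - 4*k + 4) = (k - 2)*(k + 1)*(k + 3)*(k - 2)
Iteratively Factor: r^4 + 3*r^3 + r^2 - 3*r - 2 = (r + 1)*(r^3 + 2*r^2 - r - 2) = (r - 1)*(r + 1)*(r^2 + 3*r + 2) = (r - 1)*(r + 1)*(r + 2)*(r + 1)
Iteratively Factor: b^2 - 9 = (b + 3)*(b - 3)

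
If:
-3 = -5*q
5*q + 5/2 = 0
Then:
No Solution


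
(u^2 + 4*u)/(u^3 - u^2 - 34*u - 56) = u/(u^2 - 5*u - 14)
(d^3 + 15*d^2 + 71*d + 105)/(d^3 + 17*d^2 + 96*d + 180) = (d^2 + 10*d + 21)/(d^2 + 12*d + 36)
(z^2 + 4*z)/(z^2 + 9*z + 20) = z/(z + 5)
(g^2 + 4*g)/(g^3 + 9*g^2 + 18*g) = (g + 4)/(g^2 + 9*g + 18)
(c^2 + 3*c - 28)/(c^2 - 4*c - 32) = (-c^2 - 3*c + 28)/(-c^2 + 4*c + 32)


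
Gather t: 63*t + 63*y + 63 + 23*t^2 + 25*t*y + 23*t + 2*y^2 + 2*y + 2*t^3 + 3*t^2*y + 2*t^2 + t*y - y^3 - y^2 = 2*t^3 + t^2*(3*y + 25) + t*(26*y + 86) - y^3 + y^2 + 65*y + 63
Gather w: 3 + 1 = 4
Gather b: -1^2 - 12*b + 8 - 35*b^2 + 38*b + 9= -35*b^2 + 26*b + 16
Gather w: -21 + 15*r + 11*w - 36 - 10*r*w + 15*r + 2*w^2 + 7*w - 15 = 30*r + 2*w^2 + w*(18 - 10*r) - 72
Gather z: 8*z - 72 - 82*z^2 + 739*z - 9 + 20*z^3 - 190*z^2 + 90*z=20*z^3 - 272*z^2 + 837*z - 81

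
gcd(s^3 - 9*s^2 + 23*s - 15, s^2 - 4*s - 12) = 1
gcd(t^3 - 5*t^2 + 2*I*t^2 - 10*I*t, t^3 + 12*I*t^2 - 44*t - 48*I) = t + 2*I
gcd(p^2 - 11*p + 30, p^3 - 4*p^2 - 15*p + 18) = p - 6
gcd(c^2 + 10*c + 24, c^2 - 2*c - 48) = c + 6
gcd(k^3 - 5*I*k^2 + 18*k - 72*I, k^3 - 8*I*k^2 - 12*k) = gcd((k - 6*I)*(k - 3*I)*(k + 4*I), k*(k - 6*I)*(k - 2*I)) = k - 6*I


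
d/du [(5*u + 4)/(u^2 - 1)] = (5*u^2 - 2*u*(5*u + 4) - 5)/(u^2 - 1)^2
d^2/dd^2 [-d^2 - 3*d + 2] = -2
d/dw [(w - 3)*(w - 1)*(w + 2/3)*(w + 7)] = 4*w^3 + 11*w^2 - 46*w + 13/3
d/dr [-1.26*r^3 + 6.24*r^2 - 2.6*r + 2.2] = -3.78*r^2 + 12.48*r - 2.6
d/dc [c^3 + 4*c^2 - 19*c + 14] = 3*c^2 + 8*c - 19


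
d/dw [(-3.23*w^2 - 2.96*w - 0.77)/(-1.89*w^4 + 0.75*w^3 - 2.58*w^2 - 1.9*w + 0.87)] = (-12.2094*w^5 - 14.3607*w^4 - 1.3812*w^3 + 0.232699999999998*w^2 - 9.5934*w - 4.0382)/(3.5721*w^8 - 2.835*w^7 + 10.3149*w^6 + 3.312*w^5 + 0.517800000000001*w^4 + 11.109*w^3 - 0.8792*w^2 - 3.306*w + 0.7569)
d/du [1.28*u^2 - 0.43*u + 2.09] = 2.56*u - 0.43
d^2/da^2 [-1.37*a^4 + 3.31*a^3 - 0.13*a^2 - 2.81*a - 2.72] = -16.44*a^2 + 19.86*a - 0.26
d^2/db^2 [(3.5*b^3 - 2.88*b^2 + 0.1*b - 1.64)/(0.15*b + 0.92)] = (0.1575*b^3 + 2.898*b^2 + 17.7744*b - 4.976664)/(0.003375*b^3 + 0.0621*b^2 + 0.38088*b + 0.778688)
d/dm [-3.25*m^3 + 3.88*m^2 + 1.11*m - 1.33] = -9.75*m^2 + 7.76*m + 1.11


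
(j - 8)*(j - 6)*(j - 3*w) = j^3 - 3*j^2*w - 14*j^2 + 42*j*w + 48*j - 144*w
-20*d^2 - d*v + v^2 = (-5*d + v)*(4*d + v)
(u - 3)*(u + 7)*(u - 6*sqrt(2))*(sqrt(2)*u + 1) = sqrt(2)*u^4 - 11*u^3 + 4*sqrt(2)*u^3 - 44*u^2 - 27*sqrt(2)*u^2 - 24*sqrt(2)*u + 231*u + 126*sqrt(2)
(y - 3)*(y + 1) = y^2 - 2*y - 3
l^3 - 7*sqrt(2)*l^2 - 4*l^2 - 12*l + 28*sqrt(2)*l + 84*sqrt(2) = (l - 6)*(l + 2)*(l - 7*sqrt(2))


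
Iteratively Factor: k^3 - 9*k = (k + 3)*(k^2 - 3*k) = k*(k + 3)*(k - 3)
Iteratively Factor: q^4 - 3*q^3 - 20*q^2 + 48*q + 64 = (q + 1)*(q^3 - 4*q^2 - 16*q + 64) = (q + 1)*(q + 4)*(q^2 - 8*q + 16) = (q - 4)*(q + 1)*(q + 4)*(q - 4)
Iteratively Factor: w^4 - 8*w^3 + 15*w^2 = (w - 3)*(w^3 - 5*w^2) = (w - 5)*(w - 3)*(w^2) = w*(w - 5)*(w - 3)*(w)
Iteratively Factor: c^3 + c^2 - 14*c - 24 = (c + 2)*(c^2 - c - 12) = (c - 4)*(c + 2)*(c + 3)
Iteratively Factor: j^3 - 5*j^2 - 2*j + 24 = (j + 2)*(j^2 - 7*j + 12) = (j - 3)*(j + 2)*(j - 4)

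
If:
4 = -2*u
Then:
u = -2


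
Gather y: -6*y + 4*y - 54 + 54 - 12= -2*y - 12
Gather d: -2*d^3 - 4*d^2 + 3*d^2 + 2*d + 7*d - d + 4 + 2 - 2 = -2*d^3 - d^2 + 8*d + 4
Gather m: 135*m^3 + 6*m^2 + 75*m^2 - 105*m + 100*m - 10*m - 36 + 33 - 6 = 135*m^3 + 81*m^2 - 15*m - 9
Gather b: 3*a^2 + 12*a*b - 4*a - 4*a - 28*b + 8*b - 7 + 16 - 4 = 3*a^2 - 8*a + b*(12*a - 20) + 5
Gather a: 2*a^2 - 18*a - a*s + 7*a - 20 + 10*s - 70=2*a^2 + a*(-s - 11) + 10*s - 90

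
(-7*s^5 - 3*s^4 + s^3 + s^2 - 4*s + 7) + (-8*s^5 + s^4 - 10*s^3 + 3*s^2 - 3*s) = -15*s^5 - 2*s^4 - 9*s^3 + 4*s^2 - 7*s + 7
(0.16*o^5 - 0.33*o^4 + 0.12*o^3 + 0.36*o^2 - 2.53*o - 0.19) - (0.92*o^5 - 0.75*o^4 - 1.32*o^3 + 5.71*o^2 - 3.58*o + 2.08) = -0.76*o^5 + 0.42*o^4 + 1.44*o^3 - 5.35*o^2 + 1.05*o - 2.27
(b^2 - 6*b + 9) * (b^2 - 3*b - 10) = b^4 - 9*b^3 + 17*b^2 + 33*b - 90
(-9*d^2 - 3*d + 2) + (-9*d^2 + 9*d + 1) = -18*d^2 + 6*d + 3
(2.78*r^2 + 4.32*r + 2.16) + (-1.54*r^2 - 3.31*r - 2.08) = 1.24*r^2 + 1.01*r + 0.0800000000000001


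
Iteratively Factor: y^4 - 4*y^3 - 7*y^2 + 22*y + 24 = (y + 1)*(y^3 - 5*y^2 - 2*y + 24) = (y - 3)*(y + 1)*(y^2 - 2*y - 8) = (y - 4)*(y - 3)*(y + 1)*(y + 2)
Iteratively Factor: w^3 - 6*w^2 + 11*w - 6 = (w - 3)*(w^2 - 3*w + 2) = (w - 3)*(w - 1)*(w - 2)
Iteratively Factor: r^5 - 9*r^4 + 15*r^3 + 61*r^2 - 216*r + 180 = (r + 3)*(r^4 - 12*r^3 + 51*r^2 - 92*r + 60) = (r - 2)*(r + 3)*(r^3 - 10*r^2 + 31*r - 30) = (r - 2)^2*(r + 3)*(r^2 - 8*r + 15) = (r - 3)*(r - 2)^2*(r + 3)*(r - 5)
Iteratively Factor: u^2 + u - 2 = (u + 2)*(u - 1)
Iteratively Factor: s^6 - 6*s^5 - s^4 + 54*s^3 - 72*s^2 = (s)*(s^5 - 6*s^4 - s^3 + 54*s^2 - 72*s) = s*(s - 3)*(s^4 - 3*s^3 - 10*s^2 + 24*s) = s*(s - 4)*(s - 3)*(s^3 + s^2 - 6*s) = s*(s - 4)*(s - 3)*(s + 3)*(s^2 - 2*s) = s^2*(s - 4)*(s - 3)*(s + 3)*(s - 2)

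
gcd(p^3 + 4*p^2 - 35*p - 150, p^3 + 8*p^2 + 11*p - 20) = p + 5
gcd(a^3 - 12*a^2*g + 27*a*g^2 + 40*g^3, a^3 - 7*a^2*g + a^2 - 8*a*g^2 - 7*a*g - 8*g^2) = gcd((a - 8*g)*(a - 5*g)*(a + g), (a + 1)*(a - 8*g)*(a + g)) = a^2 - 7*a*g - 8*g^2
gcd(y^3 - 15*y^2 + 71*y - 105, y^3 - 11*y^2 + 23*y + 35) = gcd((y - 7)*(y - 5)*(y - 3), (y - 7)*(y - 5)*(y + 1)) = y^2 - 12*y + 35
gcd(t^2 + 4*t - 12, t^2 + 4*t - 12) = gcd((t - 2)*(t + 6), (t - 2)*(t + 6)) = t^2 + 4*t - 12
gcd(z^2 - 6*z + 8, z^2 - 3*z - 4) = z - 4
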